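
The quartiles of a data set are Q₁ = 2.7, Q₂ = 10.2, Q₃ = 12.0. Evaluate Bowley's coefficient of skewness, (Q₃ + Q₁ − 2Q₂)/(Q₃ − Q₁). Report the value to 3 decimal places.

numerator: Q₃ + Q₁ − 2Q₂ = 12.0 + 2.7 − 2×10.2 = -5.7000
denominator: Q₃ − Q₁ = 12.0 − 2.7 = 9.3000
Bowley skewness = -5.7000 / 9.3000 ≈ -0.613

-0.613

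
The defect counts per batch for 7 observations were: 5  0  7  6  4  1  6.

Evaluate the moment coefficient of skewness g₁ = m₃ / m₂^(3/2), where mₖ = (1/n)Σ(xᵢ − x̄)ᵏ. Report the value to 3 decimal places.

x̄ = (5 + 0 + 7 + 6 + 4 + 1 + 6) / 7 = 4.1429
deviations (xᵢ − x̄): 0.8571, -4.1429, 2.8571, 1.8571, -0.1429, -3.1429, 1.8571
Σ(xᵢ − x̄)² = 42.8571 ⇒ m₂ = 42.8571/7 = 6.12245
Σ(xᵢ − x̄)³ = -65.3878 ⇒ m₃ = -65.3878/7 = -9.34111
m₂^(3/2) = 6.12245^(1.5) = 15.14913
g₁ = m₃ / m₂^(3/2) = -9.34111 / 15.14913 ≈ -0.617

-0.617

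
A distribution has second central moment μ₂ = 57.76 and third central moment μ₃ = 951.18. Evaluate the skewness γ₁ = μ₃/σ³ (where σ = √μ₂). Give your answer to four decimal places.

2.1668

σ = √μ₂ = √57.76 = 7.60000
σ³ = μ₂^(3/2) = 438.97600
γ₁ = μ₃/σ³ = 951.18 / 438.97600 ≈ 2.1668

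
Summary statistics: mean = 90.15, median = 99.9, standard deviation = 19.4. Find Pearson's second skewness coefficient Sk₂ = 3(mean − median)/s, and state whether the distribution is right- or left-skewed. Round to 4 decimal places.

-1.5077, left-skewed

Sk₂ = 3(90.15 − 99.9) / 19.4 = 3 × -9.7500 / 19.4
    = -29.2500 / 19.4 ≈ -1.5077
Sk₂ < 0 ⇒ mean < median ⇒ left-skewed (negative skew).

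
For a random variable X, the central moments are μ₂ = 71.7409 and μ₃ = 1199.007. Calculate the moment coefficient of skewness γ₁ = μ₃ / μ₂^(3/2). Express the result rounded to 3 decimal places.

1.973

σ = √μ₂ = √71.7409 = 8.47000
σ³ = μ₂^(3/2) = 607.64542
γ₁ = μ₃/σ³ = 1199.007 / 607.64542 ≈ 1.973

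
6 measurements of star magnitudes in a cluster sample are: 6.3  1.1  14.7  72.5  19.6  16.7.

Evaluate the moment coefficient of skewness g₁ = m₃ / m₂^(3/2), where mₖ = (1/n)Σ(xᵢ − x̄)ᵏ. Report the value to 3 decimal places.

x̄ = (6.3 + 1.1 + 14.7 + 72.5 + 19.6 + 16.7) / 6 = 21.8167
deviations (xᵢ − x̄): -15.5167, -20.7167, -7.1167, 50.6833, -2.2167, -5.1167
Σ(xᵢ − x̄)² = 3320.4883 ⇒ m₂ = 3320.4883/6 = 553.41472
Σ(xᵢ − x̄)³ = 117062.9906 ⇒ m₃ = 117062.9906/6 = 19510.49843
m₂^(3/2) = 553.41472^(1.5) = 13018.95310
g₁ = m₃ / m₂^(3/2) = 19510.49843 / 13018.95310 ≈ 1.499

1.499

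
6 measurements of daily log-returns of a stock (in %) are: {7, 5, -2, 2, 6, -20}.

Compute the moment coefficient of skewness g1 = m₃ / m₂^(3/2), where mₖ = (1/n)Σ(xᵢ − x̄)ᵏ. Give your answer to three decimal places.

-1.415

x̄ = (7 + 5 - 2 + 2 + 6 - 20) / 6 = -0.3333
deviations (xᵢ − x̄): 7.3333, 5.3333, -1.6667, 2.3333, 6.3333, -19.6667
Σ(xᵢ − x̄)² = 517.3333 ⇒ m₂ = 517.3333/6 = 86.22222
Σ(xᵢ − x̄)³ = -6798.4444 ⇒ m₃ = -6798.4444/6 = -1133.07407
m₂^(3/2) = 86.22222^(1.5) = 800.62439
g1 = m₃ / m₂^(3/2) = -1133.07407 / 800.62439 ≈ -1.415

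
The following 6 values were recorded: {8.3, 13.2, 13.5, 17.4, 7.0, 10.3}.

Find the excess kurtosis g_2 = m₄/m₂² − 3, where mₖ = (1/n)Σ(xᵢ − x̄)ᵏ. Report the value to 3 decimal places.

x̄ = 11.6167
Σ(xᵢ − x̄)² = 73.5483 ⇒ m₂ = 12.25806
Σ(xᵢ − x̄)⁴ = 1715.8452 ⇒ m₄ = 285.97420
m₂² = 150.25993
g_2 = m₄/m₂² − 3 = 1.90320 − 3 ≈ -1.097

-1.097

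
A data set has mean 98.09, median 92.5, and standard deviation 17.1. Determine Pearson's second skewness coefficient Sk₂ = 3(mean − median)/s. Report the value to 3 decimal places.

Sk₂ = 3(98.09 − 92.5) / 17.1 = 3 × 5.5900 / 17.1
    = 16.7700 / 17.1 ≈ 0.981

0.981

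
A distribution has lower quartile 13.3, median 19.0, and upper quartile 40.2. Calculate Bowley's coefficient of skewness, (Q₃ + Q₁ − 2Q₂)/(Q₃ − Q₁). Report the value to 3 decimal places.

numerator: Q₃ + Q₁ − 2Q₂ = 40.2 + 13.3 − 2×19.0 = 15.5000
denominator: Q₃ − Q₁ = 40.2 − 13.3 = 26.9000
Bowley skewness = 15.5000 / 26.9000 ≈ 0.576

0.576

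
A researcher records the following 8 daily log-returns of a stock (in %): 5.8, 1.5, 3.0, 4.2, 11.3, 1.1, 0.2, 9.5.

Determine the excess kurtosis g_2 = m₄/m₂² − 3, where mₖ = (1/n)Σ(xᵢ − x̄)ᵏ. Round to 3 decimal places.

-1.013

x̄ = 4.5750
Σ(xᵢ − x̄)² = 114.2750 ⇒ m₂ = 14.28438
Σ(xᵢ − x̄)⁴ = 3243.7107 ⇒ m₄ = 405.46384
m₂² = 204.04337
g_2 = m₄/m₂² − 3 = 1.98715 − 3 ≈ -1.013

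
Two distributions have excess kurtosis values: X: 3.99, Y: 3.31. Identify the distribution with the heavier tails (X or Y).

Higher excess kurtosis ⇒ heavier tails relative to the normal distribution.
3.99 vs 3.31: the larger is 3.99, so X has heavier tails.

X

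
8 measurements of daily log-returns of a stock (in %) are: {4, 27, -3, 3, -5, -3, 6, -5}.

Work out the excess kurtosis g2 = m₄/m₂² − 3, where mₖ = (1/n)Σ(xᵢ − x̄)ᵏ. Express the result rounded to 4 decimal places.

x̄ = 3.0000
Σ(xᵢ − x̄)² = 786.0000 ⇒ m₂ = 98.25000
Σ(xᵢ − x̄)⁴ = 342642.0000 ⇒ m₄ = 42830.25000
m₂² = 9653.06250
g2 = m₄/m₂² − 3 = 4.43696 − 3 ≈ 1.4370

1.4370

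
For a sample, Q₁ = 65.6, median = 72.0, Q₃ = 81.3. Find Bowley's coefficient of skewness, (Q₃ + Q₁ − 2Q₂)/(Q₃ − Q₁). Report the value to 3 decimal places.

0.185

numerator: Q₃ + Q₁ − 2Q₂ = 81.3 + 65.6 − 2×72.0 = 2.9000
denominator: Q₃ − Q₁ = 81.3 − 65.6 = 15.7000
Bowley skewness = 2.9000 / 15.7000 ≈ 0.185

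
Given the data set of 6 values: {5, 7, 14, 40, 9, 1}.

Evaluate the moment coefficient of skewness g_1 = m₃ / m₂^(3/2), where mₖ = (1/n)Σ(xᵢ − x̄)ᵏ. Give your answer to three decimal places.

1.429

x̄ = (5 + 7 + 14 + 40 + 9 + 1) / 6 = 12.6667
deviations (xᵢ − x̄): -7.6667, -5.6667, 1.3333, 27.3333, -3.6667, -11.6667
Σ(xᵢ − x̄)² = 989.3333 ⇒ m₂ = 989.3333/6 = 164.88889
Σ(xᵢ − x̄)³ = 18153.5556 ⇒ m₃ = 18153.5556/6 = 3025.59259
m₂^(3/2) = 164.88889^(1.5) = 2117.32286
g_1 = m₃ / m₂^(3/2) = 3025.59259 / 2117.32286 ≈ 1.429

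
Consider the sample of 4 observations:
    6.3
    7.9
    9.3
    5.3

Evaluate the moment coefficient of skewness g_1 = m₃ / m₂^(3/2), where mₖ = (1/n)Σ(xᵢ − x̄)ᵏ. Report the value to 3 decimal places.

0.142

x̄ = (6.3 + 7.9 + 9.3 + 5.3) / 4 = 7.2000
deviations (xᵢ − x̄): -0.9000, 0.7000, 2.1000, -1.9000
Σ(xᵢ − x̄)² = 9.3200 ⇒ m₂ = 9.3200/4 = 2.33000
Σ(xᵢ − x̄)³ = 2.0160 ⇒ m₃ = 2.0160/4 = 0.50400
m₂^(3/2) = 2.33000^(1.5) = 3.55659
g_1 = m₃ / m₂^(3/2) = 0.50400 / 3.55659 ≈ 0.142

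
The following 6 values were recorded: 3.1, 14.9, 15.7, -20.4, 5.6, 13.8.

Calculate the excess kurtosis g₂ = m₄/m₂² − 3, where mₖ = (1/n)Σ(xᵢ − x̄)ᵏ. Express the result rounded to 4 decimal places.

x̄ = 5.4500
Σ(xᵢ − x̄)² = 937.8550 ⇒ m₂ = 156.30917
Σ(xᵢ − x̄)⁴ = 470426.1004 ⇒ m₄ = 78404.35007
m₂² = 24432.55558
g₂ = m₄/m₂² − 3 = 3.20901 − 3 ≈ 0.2090

0.2090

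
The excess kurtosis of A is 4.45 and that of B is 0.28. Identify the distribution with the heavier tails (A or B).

Higher excess kurtosis ⇒ heavier tails relative to the normal distribution.
4.45 vs 0.28: the larger is 4.45, so A has heavier tails.

A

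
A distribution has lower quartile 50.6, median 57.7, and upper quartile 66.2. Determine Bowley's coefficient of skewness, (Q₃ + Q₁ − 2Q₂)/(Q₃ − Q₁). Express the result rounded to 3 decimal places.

0.090

numerator: Q₃ + Q₁ − 2Q₂ = 66.2 + 50.6 − 2×57.7 = 1.4000
denominator: Q₃ − Q₁ = 66.2 − 50.6 = 15.6000
Bowley skewness = 1.4000 / 15.6000 ≈ 0.090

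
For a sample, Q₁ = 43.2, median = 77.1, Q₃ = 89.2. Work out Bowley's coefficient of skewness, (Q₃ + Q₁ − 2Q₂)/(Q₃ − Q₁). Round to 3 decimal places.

numerator: Q₃ + Q₁ − 2Q₂ = 89.2 + 43.2 − 2×77.1 = -21.8000
denominator: Q₃ − Q₁ = 89.2 − 43.2 = 46.0000
Bowley skewness = -21.8000 / 46.0000 ≈ -0.474

-0.474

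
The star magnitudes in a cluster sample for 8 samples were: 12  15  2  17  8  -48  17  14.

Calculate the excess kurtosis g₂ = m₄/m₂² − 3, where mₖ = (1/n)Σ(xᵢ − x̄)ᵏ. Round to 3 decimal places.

2.537

x̄ = 4.6250
Σ(xᵢ − x̄)² = 3343.8750 ⇒ m₂ = 417.98438
Σ(xᵢ − x̄)⁴ = 7738875.3691 ⇒ m₄ = 967359.42114
m₂² = 174710.93774
g₂ = m₄/m₂² − 3 = 5.53691 − 3 ≈ 2.537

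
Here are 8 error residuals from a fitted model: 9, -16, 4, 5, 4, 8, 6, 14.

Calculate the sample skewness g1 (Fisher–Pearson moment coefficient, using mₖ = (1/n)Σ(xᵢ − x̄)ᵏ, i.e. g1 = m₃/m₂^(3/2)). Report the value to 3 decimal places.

x̄ = (9 - 16 + 4 + 5 + 4 + 8 + 6 + 14) / 8 = 4.2500
deviations (xᵢ − x̄): 4.7500, -20.2500, -0.2500, 0.7500, -0.2500, 3.7500, 1.7500, 9.7500
Σ(xᵢ − x̄)² = 545.5000 ⇒ m₂ = 545.5000/8 = 68.18750
Σ(xᵢ − x̄)³ = -7211.2500 ⇒ m₃ = -7211.2500/8 = -901.40625
m₂^(3/2) = 68.18750^(1.5) = 563.06321
g1 = m₃ / m₂^(3/2) = -901.40625 / 563.06321 ≈ -1.601

-1.601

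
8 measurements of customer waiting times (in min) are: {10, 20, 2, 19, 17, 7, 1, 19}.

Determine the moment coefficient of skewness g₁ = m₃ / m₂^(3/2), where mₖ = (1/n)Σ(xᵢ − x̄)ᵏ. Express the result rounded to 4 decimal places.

x̄ = (10 + 20 + 2 + 19 + 17 + 7 + 1 + 19) / 8 = 11.8750
deviations (xᵢ − x̄): -1.8750, 8.1250, -9.8750, 7.1250, 5.1250, -4.8750, -10.8750, 7.1250
Σ(xᵢ − x̄)² = 436.8750 ⇒ m₂ = 436.8750/8 = 54.60938
Σ(xᵢ − x̄)³ = -977.1563 ⇒ m₃ = -977.1563/8 = -122.14453
m₂^(3/2) = 54.60938^(1.5) = 403.55321
g₁ = m₃ / m₂^(3/2) = -122.14453 / 403.55321 ≈ -0.3027

-0.3027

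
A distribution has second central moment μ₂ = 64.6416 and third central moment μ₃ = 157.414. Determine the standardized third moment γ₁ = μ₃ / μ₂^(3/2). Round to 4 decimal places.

σ = √μ₂ = √64.6416 = 8.04000
σ³ = μ₂^(3/2) = 519.71846
γ₁ = μ₃/σ³ = 157.414 / 519.71846 ≈ 0.3029

0.3029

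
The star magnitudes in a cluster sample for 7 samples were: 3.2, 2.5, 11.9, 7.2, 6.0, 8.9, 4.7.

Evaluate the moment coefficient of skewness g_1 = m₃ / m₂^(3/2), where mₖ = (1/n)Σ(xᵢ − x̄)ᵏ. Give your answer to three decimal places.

x̄ = (3.2 + 2.5 + 11.9 + 7.2 + 6.0 + 8.9 + 4.7) / 7 = 6.3429
deviations (xᵢ − x̄): -3.1429, -3.8429, 5.5571, 0.8571, -0.3429, 2.5571, -1.6429
Σ(xᵢ − x̄)² = 65.6171 ⇒ m₂ = 65.6171/7 = 9.37388
Σ(xᵢ − x̄)³ = 96.6980 ⇒ m₃ = 96.6980/7 = 13.81399
m₂^(3/2) = 9.37388^(1.5) = 28.69980
g_1 = m₃ / m₂^(3/2) = 13.81399 / 28.69980 ≈ 0.481

0.481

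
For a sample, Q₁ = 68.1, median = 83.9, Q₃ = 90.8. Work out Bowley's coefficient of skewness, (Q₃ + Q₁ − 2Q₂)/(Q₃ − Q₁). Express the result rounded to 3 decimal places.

-0.392

numerator: Q₃ + Q₁ − 2Q₂ = 90.8 + 68.1 − 2×83.9 = -8.9000
denominator: Q₃ − Q₁ = 90.8 − 68.1 = 22.7000
Bowley skewness = -8.9000 / 22.7000 ≈ -0.392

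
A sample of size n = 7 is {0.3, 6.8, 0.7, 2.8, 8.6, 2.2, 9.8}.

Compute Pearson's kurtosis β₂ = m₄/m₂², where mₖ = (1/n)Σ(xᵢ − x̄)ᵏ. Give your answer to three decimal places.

1.430

x̄ = 4.4571
Σ(xᵢ − x̄)² = 90.4371 ⇒ m₂ = 12.91959
Σ(xᵢ − x̄)⁴ = 1671.0116 ⇒ m₄ = 238.71594
m₂² = 166.91585
β₂ = m₄/m₂² = 238.71594 / 166.91585 ≈ 1.430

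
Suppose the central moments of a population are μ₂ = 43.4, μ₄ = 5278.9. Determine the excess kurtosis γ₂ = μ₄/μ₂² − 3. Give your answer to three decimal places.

-0.197

μ₂² = 43.4² = 1883.56000
μ₄/μ₂² = 5278.9 / 1883.56000 = 2.80262
γ₂ = 2.80262 − 3 ≈ -0.197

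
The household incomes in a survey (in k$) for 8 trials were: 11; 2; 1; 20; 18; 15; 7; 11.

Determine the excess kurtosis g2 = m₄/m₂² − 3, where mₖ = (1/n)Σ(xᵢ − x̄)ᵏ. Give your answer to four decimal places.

-1.2657

x̄ = 10.6250
Σ(xᵢ − x̄)² = 341.8750 ⇒ m₂ = 42.73438
Σ(xᵢ − x̄)⁴ = 25338.4316 ⇒ m₄ = 3167.30396
m₂² = 1826.22681
g2 = m₄/m₂² − 3 = 1.73434 − 3 ≈ -1.2657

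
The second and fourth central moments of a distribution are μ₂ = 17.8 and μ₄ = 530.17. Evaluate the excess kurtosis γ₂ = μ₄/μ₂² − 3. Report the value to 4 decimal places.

μ₂² = 17.8² = 316.84000
μ₄/μ₂² = 530.17 / 316.84000 = 1.67331
γ₂ = 1.67331 − 3 ≈ -1.3267

-1.3267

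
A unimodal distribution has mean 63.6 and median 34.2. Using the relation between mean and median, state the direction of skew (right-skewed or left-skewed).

mean − median = 63.6 − 34.2 = 29.4
mean > median ⇒ the longer tail is on the right ⇒ right-skewed (positively skewed).

right-skewed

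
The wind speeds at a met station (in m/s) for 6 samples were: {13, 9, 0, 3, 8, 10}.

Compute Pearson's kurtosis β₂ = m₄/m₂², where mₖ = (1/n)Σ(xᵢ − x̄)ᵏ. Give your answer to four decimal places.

1.8990

x̄ = 7.1667
Σ(xᵢ − x̄)² = 114.8333 ⇒ m₂ = 19.13889
Σ(xᵢ − x̄)⁴ = 4173.4861 ⇒ m₄ = 695.58102
m₂² = 366.29707
β₂ = m₄/m₂² = 695.58102 / 366.29707 ≈ 1.8990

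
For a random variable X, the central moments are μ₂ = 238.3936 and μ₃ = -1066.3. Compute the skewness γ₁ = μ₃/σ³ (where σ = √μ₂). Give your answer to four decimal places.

-0.2897

σ = √μ₂ = √238.3936 = 15.44000
σ³ = μ₂^(3/2) = 3680.79718
γ₁ = μ₃/σ³ = -1066.3 / 3680.79718 ≈ -0.2897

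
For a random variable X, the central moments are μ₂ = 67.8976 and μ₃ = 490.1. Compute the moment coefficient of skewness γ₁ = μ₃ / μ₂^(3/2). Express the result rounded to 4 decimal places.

0.8760

σ = √μ₂ = √67.8976 = 8.24000
σ³ = μ₂^(3/2) = 559.47622
γ₁ = μ₃/σ³ = 490.1 / 559.47622 ≈ 0.8760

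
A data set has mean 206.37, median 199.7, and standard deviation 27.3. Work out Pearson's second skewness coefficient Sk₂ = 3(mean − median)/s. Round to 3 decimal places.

0.733

Sk₂ = 3(206.37 − 199.7) / 27.3 = 3 × 6.6700 / 27.3
    = 20.0100 / 27.3 ≈ 0.733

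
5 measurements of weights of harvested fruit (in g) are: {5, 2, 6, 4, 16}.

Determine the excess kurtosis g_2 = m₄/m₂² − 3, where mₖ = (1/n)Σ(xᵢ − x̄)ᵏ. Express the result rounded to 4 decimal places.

x̄ = 6.6000
Σ(xᵢ − x̄)² = 119.2000 ⇒ m₂ = 23.84000
Σ(xᵢ − x̄)⁴ = 8307.6160 ⇒ m₄ = 1661.52320
m₂² = 568.34560
g_2 = m₄/m₂² − 3 = 2.92344 − 3 ≈ -0.0766

-0.0766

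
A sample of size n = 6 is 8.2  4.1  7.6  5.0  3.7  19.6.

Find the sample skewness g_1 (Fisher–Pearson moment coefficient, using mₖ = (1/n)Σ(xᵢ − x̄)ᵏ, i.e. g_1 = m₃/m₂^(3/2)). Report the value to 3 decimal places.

1.427

x̄ = (8.2 + 4.1 + 7.6 + 5.0 + 3.7 + 19.6) / 6 = 8.0333
deviations (xᵢ − x̄): 0.1667, -3.9333, -0.4333, -3.0333, -4.3333, 11.5667
Σ(xᵢ − x̄)² = 177.4533 ⇒ m₂ = 177.4533/6 = 29.57556
Σ(xᵢ − x̄)³ = 1377.2684 ⇒ m₃ = 1377.2684/6 = 229.54474
m₂^(3/2) = 29.57556^(1.5) = 160.84196
g_1 = m₃ / m₂^(3/2) = 229.54474 / 160.84196 ≈ 1.427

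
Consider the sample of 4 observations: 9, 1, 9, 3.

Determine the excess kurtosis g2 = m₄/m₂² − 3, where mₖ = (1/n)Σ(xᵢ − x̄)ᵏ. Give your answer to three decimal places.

x̄ = 5.5000
Σ(xᵢ − x̄)² = 51.0000 ⇒ m₂ = 12.75000
Σ(xᵢ − x̄)⁴ = 749.2500 ⇒ m₄ = 187.31250
m₂² = 162.56250
g2 = m₄/m₂² − 3 = 1.15225 − 3 ≈ -1.848

-1.848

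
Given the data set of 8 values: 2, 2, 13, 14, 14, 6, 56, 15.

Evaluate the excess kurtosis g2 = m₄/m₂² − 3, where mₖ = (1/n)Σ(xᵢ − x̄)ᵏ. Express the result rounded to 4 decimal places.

x̄ = 15.2500
Σ(xᵢ − x̄)² = 2105.5000 ⇒ m₂ = 263.18750
Σ(xᵢ − x̄)⁴ = 2826463.6563 ⇒ m₄ = 353307.95703
m₂² = 69267.66016
g2 = m₄/m₂² − 3 = 5.10062 − 3 ≈ 2.1006

2.1006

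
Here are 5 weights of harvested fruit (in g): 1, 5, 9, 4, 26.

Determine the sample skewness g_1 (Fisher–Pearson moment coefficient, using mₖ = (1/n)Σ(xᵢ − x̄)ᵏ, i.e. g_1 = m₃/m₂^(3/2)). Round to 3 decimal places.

1.204

x̄ = (1 + 5 + 9 + 4 + 26) / 5 = 9.0000
deviations (xᵢ − x̄): -8.0000, -4.0000, 0.0000, -5.0000, 17.0000
Σ(xᵢ − x̄)² = 394.0000 ⇒ m₂ = 394.0000/5 = 78.80000
Σ(xᵢ − x̄)³ = 4212.0000 ⇒ m₃ = 4212.0000/5 = 842.40000
m₂^(3/2) = 78.80000^(1.5) = 699.50259
g_1 = m₃ / m₂^(3/2) = 842.40000 / 699.50259 ≈ 1.204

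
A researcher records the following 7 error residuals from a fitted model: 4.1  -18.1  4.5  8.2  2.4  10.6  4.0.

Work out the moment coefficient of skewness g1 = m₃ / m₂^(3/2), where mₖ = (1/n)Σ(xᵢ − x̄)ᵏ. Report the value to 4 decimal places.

x̄ = (4.1 - 18.1 + 4.5 + 8.2 + 2.4 + 10.6 + 4.0) / 7 = 2.2429
deviations (xᵢ − x̄): 1.8571, -20.3429, 2.2571, 5.9571, 0.1571, 8.3571, 1.7571
Σ(xᵢ − x̄)² = 530.8171 ⇒ m₂ = 530.8171/7 = 75.83102
Σ(xᵢ − x̄)³ = -7600.1055 ⇒ m₃ = -7600.1055/7 = -1085.72935
m₂^(3/2) = 75.83102^(1.5) = 660.34417
g1 = m₃ / m₂^(3/2) = -1085.72935 / 660.34417 ≈ -1.6442

-1.6442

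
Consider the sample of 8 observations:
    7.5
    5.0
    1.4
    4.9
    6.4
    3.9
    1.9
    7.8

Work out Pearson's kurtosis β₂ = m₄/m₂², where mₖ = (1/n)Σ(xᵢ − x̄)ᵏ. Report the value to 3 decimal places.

x̄ = 4.8500
Σ(xᵢ − x̄)² = 39.6600 ⇒ m₂ = 4.95750
Σ(xᵢ − x̄)⁴ = 349.0390 ⇒ m₄ = 43.62988
m₂² = 24.57681
β₂ = m₄/m₂² = 43.62988 / 24.57681 ≈ 1.775

1.775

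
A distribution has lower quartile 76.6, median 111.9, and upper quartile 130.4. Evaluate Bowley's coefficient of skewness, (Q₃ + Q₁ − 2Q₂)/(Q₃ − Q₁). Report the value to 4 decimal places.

-0.3123

numerator: Q₃ + Q₁ − 2Q₂ = 130.4 + 76.6 − 2×111.9 = -16.8000
denominator: Q₃ − Q₁ = 130.4 − 76.6 = 53.8000
Bowley skewness = -16.8000 / 53.8000 ≈ -0.3123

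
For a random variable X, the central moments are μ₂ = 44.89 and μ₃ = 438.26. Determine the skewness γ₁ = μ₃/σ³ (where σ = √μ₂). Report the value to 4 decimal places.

σ = √μ₂ = √44.89 = 6.70000
σ³ = μ₂^(3/2) = 300.76300
γ₁ = μ₃/σ³ = 438.26 / 300.76300 ≈ 1.4572

1.4572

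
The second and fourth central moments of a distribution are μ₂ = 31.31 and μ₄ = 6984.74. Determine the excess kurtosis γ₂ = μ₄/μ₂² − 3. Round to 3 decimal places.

μ₂² = 31.31² = 980.31610
μ₄/μ₂² = 6984.74 / 980.31610 = 7.12499
γ₂ = 7.12499 − 3 ≈ 4.125

4.125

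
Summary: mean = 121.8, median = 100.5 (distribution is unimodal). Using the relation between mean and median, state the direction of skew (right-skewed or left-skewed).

mean − median = 121.8 − 100.5 = 21.3
mean > median ⇒ the longer tail is on the right ⇒ right-skewed (positively skewed).

right-skewed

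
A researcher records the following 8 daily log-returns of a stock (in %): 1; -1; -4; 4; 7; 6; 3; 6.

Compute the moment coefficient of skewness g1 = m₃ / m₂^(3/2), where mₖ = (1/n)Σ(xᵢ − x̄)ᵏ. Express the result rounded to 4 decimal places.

x̄ = (1 - 1 - 4 + 4 + 7 + 6 + 3 + 6) / 8 = 2.7500
deviations (xᵢ − x̄): -1.7500, -3.7500, -6.7500, 1.2500, 4.2500, 3.2500, 0.2500, 3.2500
Σ(xᵢ − x̄)² = 103.5000 ⇒ m₂ = 103.5000/8 = 12.93750
Σ(xᵢ − x̄)³ = -218.2500 ⇒ m₃ = -218.2500/8 = -27.28125
m₂^(3/2) = 12.93750^(1.5) = 46.53455
g1 = m₃ / m₂^(3/2) = -27.28125 / 46.53455 ≈ -0.5863

-0.5863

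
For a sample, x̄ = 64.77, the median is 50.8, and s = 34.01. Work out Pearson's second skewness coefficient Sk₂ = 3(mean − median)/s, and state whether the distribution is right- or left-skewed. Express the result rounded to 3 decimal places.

1.232, right-skewed

Sk₂ = 3(64.77 − 50.8) / 34.01 = 3 × 13.9700 / 34.01
    = 41.9100 / 34.01 ≈ 1.232
Sk₂ > 0 ⇒ mean > median ⇒ right-skewed (positive skew).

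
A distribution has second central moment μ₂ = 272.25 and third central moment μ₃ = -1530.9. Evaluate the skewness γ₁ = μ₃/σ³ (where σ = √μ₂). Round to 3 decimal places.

-0.341

σ = √μ₂ = √272.25 = 16.50000
σ³ = μ₂^(3/2) = 4492.12500
γ₁ = μ₃/σ³ = -1530.9 / 4492.12500 ≈ -0.341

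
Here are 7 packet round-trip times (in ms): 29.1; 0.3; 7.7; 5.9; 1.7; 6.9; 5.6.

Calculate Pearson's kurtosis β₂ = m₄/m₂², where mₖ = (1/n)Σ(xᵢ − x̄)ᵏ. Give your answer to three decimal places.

x̄ = 8.1714
Σ(xᵢ − x̄)² = 555.4543 ⇒ m₂ = 79.35061
Σ(xᵢ − x̄)⁴ = 197514.3219 ⇒ m₄ = 28216.33170
m₂² = 6296.51966
β₂ = m₄/m₂² = 28216.33170 / 6296.51966 ≈ 4.481

4.481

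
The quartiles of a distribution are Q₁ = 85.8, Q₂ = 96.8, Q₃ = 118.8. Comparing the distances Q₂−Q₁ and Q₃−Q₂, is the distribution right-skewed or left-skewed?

Q₂ − Q₁ = 11.0;  Q₃ − Q₂ = 22.0
Q₃ − Q₂ > Q₂ − Q₁ ⇒ the upper half is more spread out ⇒ right-skewed.

right-skewed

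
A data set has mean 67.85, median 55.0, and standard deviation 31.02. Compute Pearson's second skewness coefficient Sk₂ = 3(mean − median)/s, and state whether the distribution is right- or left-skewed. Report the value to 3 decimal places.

1.243, right-skewed

Sk₂ = 3(67.85 − 55.0) / 31.02 = 3 × 12.8500 / 31.02
    = 38.5500 / 31.02 ≈ 1.243
Sk₂ > 0 ⇒ mean > median ⇒ right-skewed (positive skew).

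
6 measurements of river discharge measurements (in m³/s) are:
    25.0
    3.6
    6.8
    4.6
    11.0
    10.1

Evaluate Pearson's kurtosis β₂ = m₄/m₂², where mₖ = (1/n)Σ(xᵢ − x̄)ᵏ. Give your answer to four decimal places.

x̄ = 10.1833
Σ(xᵢ − x̄)² = 306.1683 ⇒ m₂ = 51.02806
Σ(xᵢ − x̄)⁴ = 51176.6575 ⇒ m₄ = 8529.44292
m₂² = 2603.86245
β₂ = m₄/m₂² = 8529.44292 / 2603.86245 ≈ 3.2757

3.2757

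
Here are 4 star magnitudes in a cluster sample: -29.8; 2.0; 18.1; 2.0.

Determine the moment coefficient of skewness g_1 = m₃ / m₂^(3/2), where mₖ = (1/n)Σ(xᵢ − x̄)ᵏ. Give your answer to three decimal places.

x̄ = (-29.8 + 2.0 + 18.1 + 2.0) / 4 = -1.9250
deviations (xᵢ − x̄): -27.8750, 3.9250, 20.0250, 3.9250
Σ(xᵢ − x̄)² = 1208.8275 ⇒ m₂ = 1208.8275/4 = 302.20688
Σ(xᵢ − x̄)³ = -13508.3389 ⇒ m₃ = -13508.3389/4 = -3377.08472
m₂^(3/2) = 302.20688^(1.5) = 5253.59403
g_1 = m₃ / m₂^(3/2) = -3377.08472 / 5253.59403 ≈ -0.643

-0.643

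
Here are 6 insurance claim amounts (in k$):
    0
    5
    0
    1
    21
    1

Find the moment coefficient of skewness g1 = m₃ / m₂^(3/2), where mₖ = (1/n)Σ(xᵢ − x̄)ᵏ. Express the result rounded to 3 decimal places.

x̄ = (0 + 5 + 0 + 1 + 21 + 1) / 6 = 4.6667
deviations (xᵢ − x̄): -4.6667, 0.3333, -4.6667, -3.6667, 16.3333, -3.6667
Σ(xᵢ − x̄)² = 337.3333 ⇒ m₂ = 337.3333/6 = 56.22222
Σ(xᵢ − x̄)³ = 4055.5556 ⇒ m₃ = 4055.5556/6 = 675.92593
m₂^(3/2) = 56.22222^(1.5) = 421.56254
g1 = m₃ / m₂^(3/2) = 675.92593 / 421.56254 ≈ 1.603

1.603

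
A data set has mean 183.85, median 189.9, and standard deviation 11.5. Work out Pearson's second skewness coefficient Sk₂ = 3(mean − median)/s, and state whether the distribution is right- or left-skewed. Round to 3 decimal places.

-1.578, left-skewed

Sk₂ = 3(183.85 − 189.9) / 11.5 = 3 × -6.0500 / 11.5
    = -18.1500 / 11.5 ≈ -1.578
Sk₂ < 0 ⇒ mean < median ⇒ left-skewed (negative skew).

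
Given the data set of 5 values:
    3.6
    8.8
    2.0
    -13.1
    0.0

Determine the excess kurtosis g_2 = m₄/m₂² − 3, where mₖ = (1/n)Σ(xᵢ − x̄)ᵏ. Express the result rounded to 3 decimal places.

-0.357

x̄ = 0.2600
Σ(xᵢ − x̄)² = 265.6720 ⇒ m₂ = 53.13440
Σ(xᵢ − x̄)⁴ = 37311.1739 ⇒ m₄ = 7462.23479
m₂² = 2823.26446
g_2 = m₄/m₂² − 3 = 2.64312 − 3 ≈ -0.357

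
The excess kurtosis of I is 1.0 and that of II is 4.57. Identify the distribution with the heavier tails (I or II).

Higher excess kurtosis ⇒ heavier tails relative to the normal distribution.
1.0 vs 4.57: the larger is 4.57, so II has heavier tails.

II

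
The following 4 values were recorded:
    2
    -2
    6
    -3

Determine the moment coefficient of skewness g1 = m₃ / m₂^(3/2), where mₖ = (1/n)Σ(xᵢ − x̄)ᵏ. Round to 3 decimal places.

x̄ = (2 - 2 + 6 - 3) / 4 = 0.7500
deviations (xᵢ − x̄): 1.2500, -2.7500, 5.2500, -3.7500
Σ(xᵢ − x̄)² = 50.7500 ⇒ m₂ = 50.7500/4 = 12.68750
Σ(xᵢ − x̄)³ = 73.1250 ⇒ m₃ = 73.1250/4 = 18.28125
m₂^(3/2) = 12.68750^(1.5) = 45.19226
g1 = m₃ / m₂^(3/2) = 18.28125 / 45.19226 ≈ 0.405

0.405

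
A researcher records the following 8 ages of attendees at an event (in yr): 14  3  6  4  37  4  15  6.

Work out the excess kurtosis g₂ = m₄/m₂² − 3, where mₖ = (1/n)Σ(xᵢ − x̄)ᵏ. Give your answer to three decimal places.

x̄ = 11.1250
Σ(xᵢ − x̄)² = 912.8750 ⇒ m₂ = 114.10938
Σ(xᵢ − x̄)⁴ = 459437.0879 ⇒ m₄ = 57429.63599
m₂² = 13020.94946
g₂ = m₄/m₂² − 3 = 4.41056 − 3 ≈ 1.411

1.411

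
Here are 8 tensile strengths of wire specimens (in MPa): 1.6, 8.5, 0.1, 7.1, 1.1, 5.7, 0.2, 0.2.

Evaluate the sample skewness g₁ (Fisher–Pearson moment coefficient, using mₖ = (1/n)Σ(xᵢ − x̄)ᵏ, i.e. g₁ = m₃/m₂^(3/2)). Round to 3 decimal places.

x̄ = (1.6 + 8.5 + 0.1 + 7.1 + 1.1 + 5.7 + 0.2 + 0.2) / 8 = 3.0625
deviations (xᵢ − x̄): -1.4625, 5.4375, -2.9625, 4.0375, -1.9625, 2.6375, -2.8625, -2.8625
Σ(xᵢ − x̄)² = 83.9787 ⇒ m₂ = 83.9787/8 = 10.49734
Σ(xᵢ − x̄)³ = 161.3350 ⇒ m₃ = 161.3350/8 = 20.16688
m₂^(3/2) = 10.49734^(1.5) = 34.01098
g₁ = m₃ / m₂^(3/2) = 20.16688 / 34.01098 ≈ 0.593

0.593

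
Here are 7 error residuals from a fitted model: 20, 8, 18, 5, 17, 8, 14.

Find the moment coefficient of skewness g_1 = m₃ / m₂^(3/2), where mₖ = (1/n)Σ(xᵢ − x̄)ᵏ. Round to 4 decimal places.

-0.1274

x̄ = (20 + 8 + 18 + 5 + 17 + 8 + 14) / 7 = 12.8571
deviations (xᵢ − x̄): 7.1429, -4.8571, 5.1429, -7.8571, 4.1429, -4.8571, 1.1429
Σ(xᵢ − x̄)² = 204.8571 ⇒ m₂ = 204.8571/7 = 29.26531
Σ(xᵢ − x̄)³ = -141.1837 ⇒ m₃ = -141.1837/7 = -20.16910
m₂^(3/2) = 29.26531^(1.5) = 158.31775
g_1 = m₃ / m₂^(3/2) = -20.16910 / 158.31775 ≈ -0.1274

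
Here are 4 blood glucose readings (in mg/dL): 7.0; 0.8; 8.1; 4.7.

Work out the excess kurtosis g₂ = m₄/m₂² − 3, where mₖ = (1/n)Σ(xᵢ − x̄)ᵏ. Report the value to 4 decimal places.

-1.1750

x̄ = 5.1500
Σ(xᵢ − x̄)² = 31.2500 ⇒ m₂ = 7.81250
Σ(xᵢ − x̄)⁴ = 445.5490 ⇒ m₄ = 111.38726
m₂² = 61.03516
g₂ = m₄/m₂² − 3 = 1.82497 − 3 ≈ -1.1750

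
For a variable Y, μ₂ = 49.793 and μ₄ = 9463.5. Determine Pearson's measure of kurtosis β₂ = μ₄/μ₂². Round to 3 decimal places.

μ₂² = 49.793² = 2479.34285
μ₄/μ₂² = 9463.5 / 2479.34285 = 3.81694
β₂ ≈ 3.817

3.817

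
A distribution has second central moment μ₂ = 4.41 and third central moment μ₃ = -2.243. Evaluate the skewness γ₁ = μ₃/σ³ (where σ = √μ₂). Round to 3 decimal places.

-0.242

σ = √μ₂ = √4.41 = 2.10000
σ³ = μ₂^(3/2) = 9.26100
γ₁ = μ₃/σ³ = -2.243 / 9.26100 ≈ -0.242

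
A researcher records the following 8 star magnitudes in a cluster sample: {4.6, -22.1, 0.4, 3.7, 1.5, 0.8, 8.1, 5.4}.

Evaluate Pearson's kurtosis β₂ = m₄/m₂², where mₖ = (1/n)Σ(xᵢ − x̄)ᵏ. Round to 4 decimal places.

x̄ = 0.3000
Σ(xᵢ − x̄)² = 620.3600 ⇒ m₂ = 77.54500
Σ(xᵢ − x̄)⁴ = 256618.7732 ⇒ m₄ = 32077.34665
m₂² = 6013.22703
β₂ = m₄/m₂² = 32077.34665 / 6013.22703 ≈ 5.3345

5.3345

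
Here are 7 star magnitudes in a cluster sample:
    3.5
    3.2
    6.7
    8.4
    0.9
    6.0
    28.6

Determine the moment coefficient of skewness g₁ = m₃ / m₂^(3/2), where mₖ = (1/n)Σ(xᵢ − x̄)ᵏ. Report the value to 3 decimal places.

1.740

x̄ = (3.5 + 3.2 + 6.7 + 8.4 + 0.9 + 6.0 + 28.6) / 7 = 8.1857
deviations (xᵢ − x̄): -4.6857, -4.9857, -1.4857, 0.2143, -7.2857, -2.1857, 20.4143
Σ(xᵢ − x̄)² = 523.6686 ⇒ m₂ = 523.6686/7 = 74.80980
Σ(xᵢ − x̄)³ = 7880.2520 ⇒ m₃ = 7880.2520/7 = 1125.75028
m₂^(3/2) = 74.80980^(1.5) = 647.04980
g₁ = m₃ / m₂^(3/2) = 1125.75028 / 647.04980 ≈ 1.740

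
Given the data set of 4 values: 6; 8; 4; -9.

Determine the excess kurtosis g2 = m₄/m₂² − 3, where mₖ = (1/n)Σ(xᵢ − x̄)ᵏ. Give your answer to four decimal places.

x̄ = 2.2500
Σ(xᵢ − x̄)² = 176.7500 ⇒ m₂ = 44.18750
Σ(xᵢ − x̄)⁴ = 17318.3281 ⇒ m₄ = 4329.58203
m₂² = 1952.53516
g2 = m₄/m₂² − 3 = 2.21742 − 3 ≈ -0.7826

-0.7826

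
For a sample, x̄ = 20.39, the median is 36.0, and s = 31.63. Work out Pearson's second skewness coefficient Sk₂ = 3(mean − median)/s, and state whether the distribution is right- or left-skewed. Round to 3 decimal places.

Sk₂ = 3(20.39 − 36.0) / 31.63 = 3 × -15.6100 / 31.63
    = -46.8300 / 31.63 ≈ -1.481
Sk₂ < 0 ⇒ mean < median ⇒ left-skewed (negative skew).

-1.481, left-skewed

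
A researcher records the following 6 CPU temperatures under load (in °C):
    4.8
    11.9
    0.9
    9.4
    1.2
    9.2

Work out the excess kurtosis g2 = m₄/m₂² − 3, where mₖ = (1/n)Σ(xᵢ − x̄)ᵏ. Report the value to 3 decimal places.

x̄ = 6.2333
Σ(xᵢ − x̄)² = 106.7733 ⇒ m₂ = 17.79556
Σ(xᵢ − x̄)⁴ = 2664.2806 ⇒ m₄ = 444.04676
m₂² = 316.68180
g2 = m₄/m₂² − 3 = 1.40219 − 3 ≈ -1.598

-1.598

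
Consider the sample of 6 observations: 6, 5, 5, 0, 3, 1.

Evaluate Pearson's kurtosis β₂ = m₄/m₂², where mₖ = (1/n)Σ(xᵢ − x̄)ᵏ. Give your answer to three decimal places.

x̄ = 3.3333
Σ(xᵢ − x̄)² = 29.3333 ⇒ m₂ = 4.88889
Σ(xᵢ − x̄)⁴ = 219.1111 ⇒ m₄ = 36.51852
m₂² = 23.90123
β₂ = m₄/m₂² = 36.51852 / 23.90123 ≈ 1.528

1.528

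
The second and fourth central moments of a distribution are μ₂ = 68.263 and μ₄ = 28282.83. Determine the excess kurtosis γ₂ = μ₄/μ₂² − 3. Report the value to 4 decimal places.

3.0695

μ₂² = 68.263² = 4659.83717
μ₄/μ₂² = 28282.83 / 4659.83717 = 6.06949
γ₂ = 6.06949 − 3 ≈ 3.0695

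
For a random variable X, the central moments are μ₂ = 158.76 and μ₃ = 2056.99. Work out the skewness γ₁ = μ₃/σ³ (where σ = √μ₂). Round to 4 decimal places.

1.0283

σ = √μ₂ = √158.76 = 12.60000
σ³ = μ₂^(3/2) = 2000.37600
γ₁ = μ₃/σ³ = 2056.99 / 2000.37600 ≈ 1.0283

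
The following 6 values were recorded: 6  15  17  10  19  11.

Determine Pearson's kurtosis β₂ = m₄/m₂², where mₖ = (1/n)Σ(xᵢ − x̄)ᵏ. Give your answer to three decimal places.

1.752

x̄ = 13.0000
Σ(xᵢ − x̄)² = 118.0000 ⇒ m₂ = 19.66667
Σ(xᵢ − x̄)⁴ = 4066.0000 ⇒ m₄ = 677.66667
m₂² = 386.77778
β₂ = m₄/m₂² = 677.66667 / 386.77778 ≈ 1.752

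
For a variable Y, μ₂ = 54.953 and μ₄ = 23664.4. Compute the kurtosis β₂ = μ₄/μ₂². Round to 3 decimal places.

μ₂² = 54.953² = 3019.83221
μ₄/μ₂² = 23664.4 / 3019.83221 = 7.83633
β₂ ≈ 7.836

7.836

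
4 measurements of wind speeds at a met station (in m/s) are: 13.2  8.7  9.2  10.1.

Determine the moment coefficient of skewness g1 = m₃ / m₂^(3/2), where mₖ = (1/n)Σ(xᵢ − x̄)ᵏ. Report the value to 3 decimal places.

x̄ = (13.2 + 8.7 + 9.2 + 10.1) / 4 = 10.3000
deviations (xᵢ − x̄): 2.9000, -1.6000, -1.1000, -0.2000
Σ(xᵢ − x̄)² = 12.2200 ⇒ m₂ = 12.2200/4 = 3.05500
Σ(xᵢ − x̄)³ = 18.9540 ⇒ m₃ = 18.9540/4 = 4.73850
m₂^(3/2) = 3.05500^(1.5) = 5.33970
g1 = m₃ / m₂^(3/2) = 4.73850 / 5.33970 ≈ 0.887

0.887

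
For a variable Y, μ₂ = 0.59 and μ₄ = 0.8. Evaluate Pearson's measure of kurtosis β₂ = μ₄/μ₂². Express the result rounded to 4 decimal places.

μ₂² = 0.59² = 0.34810
μ₄/μ₂² = 0.8 / 0.34810 = 2.29819
β₂ ≈ 2.2982

2.2982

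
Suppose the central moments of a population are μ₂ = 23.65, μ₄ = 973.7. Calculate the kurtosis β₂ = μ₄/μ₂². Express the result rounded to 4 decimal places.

1.7409

μ₂² = 23.65² = 559.32250
μ₄/μ₂² = 973.7 / 559.32250 = 1.74086
β₂ ≈ 1.7409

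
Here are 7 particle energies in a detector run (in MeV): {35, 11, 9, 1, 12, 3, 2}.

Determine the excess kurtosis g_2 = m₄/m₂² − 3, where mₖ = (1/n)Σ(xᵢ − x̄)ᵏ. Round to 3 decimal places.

0.926

x̄ = 10.4286
Σ(xᵢ − x̄)² = 823.7143 ⇒ m₂ = 117.67347
Σ(xᵢ − x̄)⁴ = 380525.4752 ⇒ m₄ = 54360.78217
m₂² = 13847.04540
g_2 = m₄/m₂² − 3 = 3.92580 − 3 ≈ 0.926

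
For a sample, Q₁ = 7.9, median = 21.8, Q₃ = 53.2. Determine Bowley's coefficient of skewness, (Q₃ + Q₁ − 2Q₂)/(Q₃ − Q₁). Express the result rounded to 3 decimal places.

0.386

numerator: Q₃ + Q₁ − 2Q₂ = 53.2 + 7.9 − 2×21.8 = 17.5000
denominator: Q₃ − Q₁ = 53.2 − 7.9 = 45.3000
Bowley skewness = 17.5000 / 45.3000 ≈ 0.386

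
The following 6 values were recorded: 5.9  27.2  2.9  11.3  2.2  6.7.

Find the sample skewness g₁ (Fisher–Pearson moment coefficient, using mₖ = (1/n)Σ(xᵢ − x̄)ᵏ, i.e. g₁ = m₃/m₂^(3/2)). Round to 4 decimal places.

x̄ = (5.9 + 27.2 + 2.9 + 11.3 + 2.2 + 6.7) / 6 = 9.3667
deviations (xᵢ − x̄): -3.4667, 17.8333, -6.4667, 1.9333, -7.1667, -2.6667
Σ(xᵢ − x̄)² = 434.0733 ⇒ m₂ = 434.0733/6 = 72.34556
Σ(xᵢ − x̄)³ = 4979.5876 ⇒ m₃ = 4979.5876/6 = 829.93126
m₂^(3/2) = 72.34556^(1.5) = 615.34374
g₁ = m₃ / m₂^(3/2) = 829.93126 / 615.34374 ≈ 1.3487

1.3487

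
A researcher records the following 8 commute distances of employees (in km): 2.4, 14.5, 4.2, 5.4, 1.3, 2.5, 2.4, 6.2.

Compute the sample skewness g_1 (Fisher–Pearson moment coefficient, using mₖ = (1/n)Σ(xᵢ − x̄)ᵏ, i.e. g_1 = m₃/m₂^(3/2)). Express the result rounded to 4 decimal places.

x̄ = (2.4 + 14.5 + 4.2 + 5.4 + 1.3 + 2.5 + 2.4 + 6.2) / 8 = 4.8625
deviations (xᵢ − x̄): -2.4625, 9.6375, -0.6625, 0.5375, -3.5625, -2.3625, -2.4625, 1.3375
Σ(xᵢ − x̄)² = 125.7987 ⇒ m₂ = 125.7987/8 = 15.72484
Σ(xᵢ − x̄)³ = 809.1378 ⇒ m₃ = 809.1378/8 = 101.14222
m₂^(3/2) = 15.72484^(1.5) = 62.35618
g_1 = m₃ / m₂^(3/2) = 101.14222 / 62.35618 ≈ 1.6220

1.6220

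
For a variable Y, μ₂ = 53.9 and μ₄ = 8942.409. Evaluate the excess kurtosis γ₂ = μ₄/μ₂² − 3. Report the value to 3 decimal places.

0.078

μ₂² = 53.9² = 2905.21000
μ₄/μ₂² = 8942.409 / 2905.21000 = 3.07806
γ₂ = 3.07806 − 3 ≈ 0.078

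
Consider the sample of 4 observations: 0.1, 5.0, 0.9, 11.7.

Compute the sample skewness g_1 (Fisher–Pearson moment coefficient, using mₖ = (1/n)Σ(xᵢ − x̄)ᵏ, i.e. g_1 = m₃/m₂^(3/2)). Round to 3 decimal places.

0.672

x̄ = (0.1 + 5.0 + 0.9 + 11.7) / 4 = 4.4250
deviations (xᵢ − x̄): -4.3250, 0.5750, -3.5250, 7.2750
Σ(xᵢ − x̄)² = 84.3875 ⇒ m₂ = 84.3875/4 = 21.09687
Σ(xᵢ − x̄)³ = 260.5219 ⇒ m₃ = 260.5219/4 = 65.13047
m₂^(3/2) = 21.09687^(1.5) = 96.90076
g_1 = m₃ / m₂^(3/2) = 65.13047 / 96.90076 ≈ 0.672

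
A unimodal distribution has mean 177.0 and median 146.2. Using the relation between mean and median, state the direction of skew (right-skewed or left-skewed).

right-skewed

mean − median = 177.0 − 146.2 = 30.8
mean > median ⇒ the longer tail is on the right ⇒ right-skewed (positively skewed).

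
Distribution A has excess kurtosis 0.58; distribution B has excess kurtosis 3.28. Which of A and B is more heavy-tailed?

Higher excess kurtosis ⇒ heavier tails relative to the normal distribution.
0.58 vs 3.28: the larger is 3.28, so B has heavier tails.

B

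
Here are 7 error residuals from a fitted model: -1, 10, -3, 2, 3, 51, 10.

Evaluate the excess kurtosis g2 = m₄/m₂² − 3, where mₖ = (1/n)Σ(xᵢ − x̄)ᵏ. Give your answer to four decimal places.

1.5198

x̄ = 10.2857
Σ(xᵢ − x̄)² = 2083.4286 ⇒ m₂ = 297.63265
Σ(xᵢ − x̄)⁴ = 2802722.8805 ⇒ m₄ = 400388.98292
m₂² = 88585.19617
g2 = m₄/m₂² − 3 = 4.51982 − 3 ≈ 1.5198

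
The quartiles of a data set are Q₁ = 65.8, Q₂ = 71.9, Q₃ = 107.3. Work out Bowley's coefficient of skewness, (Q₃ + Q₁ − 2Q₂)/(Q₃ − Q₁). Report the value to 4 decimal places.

0.7060

numerator: Q₃ + Q₁ − 2Q₂ = 107.3 + 65.8 − 2×71.9 = 29.3000
denominator: Q₃ − Q₁ = 107.3 − 65.8 = 41.5000
Bowley skewness = 29.3000 / 41.5000 ≈ 0.7060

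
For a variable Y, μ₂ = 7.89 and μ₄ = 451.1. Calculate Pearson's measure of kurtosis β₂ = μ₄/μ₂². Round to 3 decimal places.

7.246

μ₂² = 7.89² = 62.25210
μ₄/μ₂² = 451.1 / 62.25210 = 7.24634
β₂ ≈ 7.246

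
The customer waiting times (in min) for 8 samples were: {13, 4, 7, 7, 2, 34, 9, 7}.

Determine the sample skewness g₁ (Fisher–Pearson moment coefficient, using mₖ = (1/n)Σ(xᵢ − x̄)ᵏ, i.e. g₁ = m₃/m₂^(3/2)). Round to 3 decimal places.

x̄ = (13 + 4 + 7 + 7 + 2 + 34 + 9 + 7) / 8 = 10.3750
deviations (xᵢ − x̄): 2.6250, -6.3750, -3.3750, -3.3750, -8.3750, 23.6250, -1.3750, -3.3750
Σ(xᵢ − x̄)² = 711.8750 ⇒ m₂ = 711.8750/8 = 88.98438
Σ(xᵢ − x̄)³ = 12239.7188 ⇒ m₃ = 12239.7188/8 = 1529.96484
m₂^(3/2) = 88.98438^(1.5) = 839.40322
g₁ = m₃ / m₂^(3/2) = 1529.96484 / 839.40322 ≈ 1.823

1.823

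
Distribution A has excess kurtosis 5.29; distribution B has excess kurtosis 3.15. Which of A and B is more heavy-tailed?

A

Higher excess kurtosis ⇒ heavier tails relative to the normal distribution.
5.29 vs 3.15: the larger is 5.29, so A has heavier tails.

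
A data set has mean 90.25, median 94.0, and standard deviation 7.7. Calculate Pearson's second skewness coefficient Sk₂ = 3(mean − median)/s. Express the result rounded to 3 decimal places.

Sk₂ = 3(90.25 − 94.0) / 7.7 = 3 × -3.7500 / 7.7
    = -11.2500 / 7.7 ≈ -1.461

-1.461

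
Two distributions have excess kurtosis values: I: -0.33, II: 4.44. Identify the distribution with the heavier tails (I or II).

Higher excess kurtosis ⇒ heavier tails relative to the normal distribution.
-0.33 vs 4.44: the larger is 4.44, so II has heavier tails. (II is leptokurtic — heavier-than-normal tails; the other is platykurtic.)

II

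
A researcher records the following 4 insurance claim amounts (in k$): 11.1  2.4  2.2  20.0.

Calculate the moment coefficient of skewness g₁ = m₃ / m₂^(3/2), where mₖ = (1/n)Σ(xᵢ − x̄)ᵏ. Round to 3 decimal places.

x̄ = (11.1 + 2.4 + 2.2 + 20.0) / 4 = 8.9250
deviations (xᵢ − x̄): 2.1750, -6.5250, -6.7250, 11.0750
Σ(xᵢ − x̄)² = 215.1875 ⇒ m₂ = 215.1875/4 = 53.79688
Σ(xᵢ − x̄)³ = 786.7519 ⇒ m₃ = 786.7519/4 = 196.68797
m₂^(3/2) = 53.79688^(1.5) = 394.58046
g₁ = m₃ / m₂^(3/2) = 196.68797 / 394.58046 ≈ 0.498

0.498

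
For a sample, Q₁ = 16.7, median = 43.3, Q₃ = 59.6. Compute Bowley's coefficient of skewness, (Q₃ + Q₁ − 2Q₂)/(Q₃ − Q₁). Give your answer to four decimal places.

numerator: Q₃ + Q₁ − 2Q₂ = 59.6 + 16.7 − 2×43.3 = -10.3000
denominator: Q₃ − Q₁ = 59.6 − 16.7 = 42.9000
Bowley skewness = -10.3000 / 42.9000 ≈ -0.2401

-0.2401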